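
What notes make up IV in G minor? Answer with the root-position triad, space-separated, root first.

IV is built on scale degree 4, which is C in both G minor and its parallel. In G major the chord on C is C–E–G.

C E G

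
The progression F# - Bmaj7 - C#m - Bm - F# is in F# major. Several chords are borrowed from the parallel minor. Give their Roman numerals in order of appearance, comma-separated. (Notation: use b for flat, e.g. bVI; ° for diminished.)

In F# major the diatonic chords are F#, G#m, A#m, B, C#, D#m, E#dim. F# and Bmaj7 both belong to that set. C#m (C#–E–G#) is not: scale degree 5 in F# major carries C# (V). In F# minor the chord on that degree is C#m, so here it functions as v, borrowed from the parallel minor. Bm (B–D–F#) is not: scale degree 4 in F# major carries B (IV). In F# minor the chord on that degree is Bm, so here it functions as iv, borrowed from the parallel minor.

v, iv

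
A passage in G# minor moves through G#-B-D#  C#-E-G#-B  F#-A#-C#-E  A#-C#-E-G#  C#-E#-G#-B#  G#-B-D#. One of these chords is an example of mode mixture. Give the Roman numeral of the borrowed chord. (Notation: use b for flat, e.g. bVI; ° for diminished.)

IVmaj7

The diatonic triads in G# minor (with V from harmonic minor) are G#m, A#dim, B, C#m, D#, E, F#. Of the given chords, G#–B–D# = G#m, C#–E–G#–B = C#m7, F#–A#–C#–E = F#7 and A#–C#–E–G# = A#m7b5 are diatonic. But C#–E#–G#–B# is foreign: the diatonic iv on degree 4 is C#m, whereas C#maj7 comes from G# major. It is labeled IVmaj7.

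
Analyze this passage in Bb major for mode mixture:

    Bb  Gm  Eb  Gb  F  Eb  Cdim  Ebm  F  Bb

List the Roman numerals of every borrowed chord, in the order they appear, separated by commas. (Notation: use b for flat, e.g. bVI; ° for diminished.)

bVI, ii°, iv

Bb major has the diatonic set Bb, Cm, Dm, Eb, F, Gm, Adim. Of the given chords, Bb, Gm, Eb and F are diatonic. Gb (Gb–Bb–Db) is not: scale degree 6 in Bb major carries Gm (vi). In Bb minor the chord on that degree is Gb, so here it functions as bVI, borrowed from the parallel minor. Cdim (C–Eb–Gb) is not: scale degree 2 in Bb major carries Cm (ii). In Bb minor the chord on that degree is Cdim, so here it functions as ii°, borrowed from the parallel minor. Ebm (Eb–Gb–Bb) doesn't fit — on degree 4 Bb major would have Eb (IV). Ebm is the degree-4 chord of Bb minor, so it is the borrowed iv.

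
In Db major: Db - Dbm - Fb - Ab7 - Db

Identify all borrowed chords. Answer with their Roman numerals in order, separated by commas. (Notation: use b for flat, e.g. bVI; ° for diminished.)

i, bIII

In Db major the diatonic chords are Db, Ebm, Fm, Gb, Ab, Bbm, Cdim. Of the given chords, Db and Ab7 are diatonic. Dbm (Db–Fb–Ab) is not: scale degree 1 in Db major carries Db (I). In Db minor the chord on that degree is Dbm, so here it functions as i, borrowed from the parallel minor. But Fb (Fb–Ab–Cb) is foreign: the diatonic iii on degree 3 is Fm, whereas Fb comes from Db minor. It is labeled bIII.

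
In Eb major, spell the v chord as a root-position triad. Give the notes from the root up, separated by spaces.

Bb Db F

v is built on scale degree 5, which is Bb in both Eb major and its parallel. Building the minor chord from the parallel minor on Bb: Bb–Db–F.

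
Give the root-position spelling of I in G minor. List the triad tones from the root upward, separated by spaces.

The root, G, is scale degree 1 — the same note in G minor and G major; only the chord quality changes. In G major the chord on G is G–B–D.

G B D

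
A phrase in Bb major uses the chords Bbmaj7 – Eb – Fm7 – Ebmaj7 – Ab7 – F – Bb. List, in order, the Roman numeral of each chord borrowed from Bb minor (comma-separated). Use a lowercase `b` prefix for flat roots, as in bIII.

In Bb major the diatonic chords are Bb, Cm, Dm, Eb, F, Gm, Adim. Of the given chords, Bbmaj7, Eb, Ebmaj7, F and Bb are diatonic. Fm7 (F–Ab–C–Eb) doesn't fit — on degree 5 Bb major would have F (V). Fm7 is the degree-5 chord of Bb minor, so it is the borrowed v7. But Ab7 (Ab–C–Eb–Gb) is foreign: the diatonic vii° on degree 7 is Adim, whereas Ab7 comes from Bb minor. It is labeled bVII7.

v7, bVII7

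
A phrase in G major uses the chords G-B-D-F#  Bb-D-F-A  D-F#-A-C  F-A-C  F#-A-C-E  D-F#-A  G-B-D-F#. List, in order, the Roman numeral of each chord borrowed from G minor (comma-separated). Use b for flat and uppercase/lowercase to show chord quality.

In G major the diatonic chords are G, Am, Bm, C, D, Em, F#dim. Of the given chords, G–B–D–F# = Gmaj7, D–F#–A–C = D7, F#–A–C–E = F#m7b5 and D–F#–A = D are diatonic. Bb–D–F–A doesn't fit — on degree 3 G major would have Bm (iii). Bbmaj7 is the degree-3 chord of G minor, so it is the borrowed bIIImaj7. F–A–C is not: scale degree 7 in G major carries F#dim (vii°). In G minor the chord on that degree is F, so here it functions as bVII, borrowed from the parallel minor.

bIIImaj7, bVII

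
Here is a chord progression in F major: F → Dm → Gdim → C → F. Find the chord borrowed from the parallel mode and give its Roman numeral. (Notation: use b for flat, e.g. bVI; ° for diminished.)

ii°

F major has the diatonic set F, Gm, Am, Bb, C, Dm, Edim. Of the given chords, F, Dm and C are diatonic. Gdim (G–Bb–Db) is not: scale degree 2 in F major carries Gm (ii). In F minor the chord on that degree is Gdim, so here it functions as ii°, borrowed from the parallel minor.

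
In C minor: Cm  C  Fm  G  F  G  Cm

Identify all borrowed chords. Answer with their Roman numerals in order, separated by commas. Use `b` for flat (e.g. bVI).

I, IV

The diatonic triads in C minor (with V from harmonic minor) are Cm, Ddim, Eb, Fm, G, Ab, Bb. Of the given chords, Cm, Fm and G are diatonic. But C (C–E–G) is foreign: the diatonic i on degree 1 is Cm, whereas C comes from C major. It is labeled I. But F (F–A–C) is foreign: the diatonic iv on degree 4 is Fm, whereas F comes from C major. It is labeled IV.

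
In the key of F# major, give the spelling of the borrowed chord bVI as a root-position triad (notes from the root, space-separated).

D F# A

The root of bVI is the lowered 6th degree: D# becomes D. Building the major chord from the parallel minor on D: D–F#–A.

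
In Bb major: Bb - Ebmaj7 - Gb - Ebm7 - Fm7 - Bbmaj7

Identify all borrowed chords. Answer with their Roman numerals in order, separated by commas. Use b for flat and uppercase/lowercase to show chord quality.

The diatonic triads in Bb major are Bb, Cm, Dm, Eb, F, Gm, Adim. Of the given chords, Bb, Ebmaj7 and Bbmaj7 are diatonic. But Gb (Gb–Bb–Db) is foreign: the diatonic vi on degree 6 is Gm, whereas Gb comes from Bb minor. It is labeled bVI. But Ebm7 (Eb–Gb–Bb–Db) is foreign: the diatonic IV on degree 4 is Eb, whereas Ebm7 comes from Bb minor. It is labeled iv7. Fm7 (F–Ab–C–Eb) is not: scale degree 5 in Bb major carries F (V). In Bb minor the chord on that degree is Fm7, so here it functions as v7, borrowed from the parallel minor.

bVI, iv7, v7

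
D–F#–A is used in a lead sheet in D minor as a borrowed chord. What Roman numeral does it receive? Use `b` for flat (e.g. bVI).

D is scale degree 1 in D minor. Diatonically D minor has Dm (i) on that degree; D–F#–A is instead the major chord native to D major, so it takes the label I.

I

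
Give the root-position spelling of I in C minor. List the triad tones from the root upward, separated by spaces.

C E G

I is built on scale degree 1, which is C in both C minor and its parallel. Stacking thirds in C major on C gives C–E–G.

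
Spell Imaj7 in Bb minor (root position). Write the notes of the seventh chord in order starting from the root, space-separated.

Imaj7 is built on scale degree 1, which is Bb in both Bb minor and its parallel. Stacking thirds in Bb major on Bb gives Bb–D–F–A.

Bb D F A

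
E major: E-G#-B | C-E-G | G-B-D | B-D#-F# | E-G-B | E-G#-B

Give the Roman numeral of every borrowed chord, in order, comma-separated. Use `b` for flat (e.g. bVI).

bVI, bIII, i

The diatonic triads in E major are E, F#m, G#m, A, B, C#m, D#dim. E–G#–B = E and B–D#–F# = B are both diatonic. C–E–G doesn't fit — on degree 6 E major would have C#m (vi). C is the degree-6 chord of E minor, so it is the borrowed bVI. G–B–D doesn't fit — on degree 3 E major would have G#m (iii). G is the degree-3 chord of E minor, so it is the borrowed bIII. E–G–B is not: scale degree 1 in E major carries E (I). In E minor the chord on that degree is Em, so here it functions as i, borrowed from the parallel minor.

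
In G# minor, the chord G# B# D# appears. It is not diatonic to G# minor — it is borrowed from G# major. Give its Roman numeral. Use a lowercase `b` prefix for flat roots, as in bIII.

G# is scale degree 1 in G# minor. The diatonic chord on degree 1 would be G#m (i), but G#–B#–D# is the major chord from G# major. As a borrowed chord it is labeled I.

I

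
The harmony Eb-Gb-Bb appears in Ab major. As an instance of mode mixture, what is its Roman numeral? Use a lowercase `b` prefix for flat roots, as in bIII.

The root Eb is the diatonic 5th degree of Ab major; the borrowing shows in the chord quality. Diatonically Ab major has Eb (V) on that degree; Eb–Gb–Bb is instead the minor chord native to Ab minor, so it takes the label v.

v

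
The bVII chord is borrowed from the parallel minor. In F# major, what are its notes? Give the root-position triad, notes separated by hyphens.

Scale degree 7 in F# major is E#. bVII uses the lowered form, E, taken from F# minor. Stacking thirds in F# minor on E gives E–G#–B.

E-G#-B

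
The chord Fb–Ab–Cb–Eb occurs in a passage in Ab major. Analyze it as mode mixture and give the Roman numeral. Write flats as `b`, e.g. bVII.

Fb is the lowered form of scale degree 6 in Ab major (the diatonic degree 6 is F). Fb–Ab–Cb–Eb is a major-seventh chord — the form found in Ab minor, not the diatonic vi (Fm). Borrowed into Ab major it is written bVImaj7.

bVImaj7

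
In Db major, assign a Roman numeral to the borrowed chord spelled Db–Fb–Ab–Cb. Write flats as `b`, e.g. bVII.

i7

Db is scale degree 1 in Db major. Diatonically Db major has Db (I) on that degree; Db–Fb–Ab–Cb is instead the minor-seventh chord native to Db minor, so it takes the label i7.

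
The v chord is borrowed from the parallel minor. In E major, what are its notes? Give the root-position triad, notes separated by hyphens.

B-D-F#

The root, B, is scale degree 5 — the same note in E major and E minor; only the chord quality changes. Stacking thirds in E minor on B gives B–D–F#.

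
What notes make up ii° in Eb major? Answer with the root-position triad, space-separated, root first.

F Ab Cb

ii° is built on scale degree 2, which is F in both Eb major and its parallel. Building the diminished chord from the parallel minor on F: F–Ab–Cb.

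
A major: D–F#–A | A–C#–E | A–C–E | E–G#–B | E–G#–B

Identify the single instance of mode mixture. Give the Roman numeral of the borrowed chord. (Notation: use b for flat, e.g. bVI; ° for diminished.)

A major has the diatonic set A, Bm, C#m, D, E, F#m, G#dim. D–F#–A = D, A–C#–E = A and E–G#–B = E are all diatonic. But A–C–E is foreign: the diatonic I on degree 1 is A, whereas Am comes from A minor. It is labeled i.

i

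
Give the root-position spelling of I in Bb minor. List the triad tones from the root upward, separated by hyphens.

Bb-D-F

The root, Bb, is scale degree 1 — the same note in Bb minor and Bb major; only the chord quality changes. Building the major chord from the parallel major on Bb: Bb–D–F.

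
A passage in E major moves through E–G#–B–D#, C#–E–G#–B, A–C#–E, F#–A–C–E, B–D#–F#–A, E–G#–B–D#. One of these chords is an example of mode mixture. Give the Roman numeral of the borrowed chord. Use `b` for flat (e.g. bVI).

iiø7

In E major the diatonic chords are E, F#m, G#m, A, B, C#m, D#dim. E–G#–B–D# = Emaj7, C#–E–G#–B = C#m7, A–C#–E = A and B–D#–F#–A = B7 all belong to that set. But F#–A–C–E is foreign: the diatonic ii on degree 2 is F#m, whereas F#m7b5 comes from E minor. It is labeled iiø7.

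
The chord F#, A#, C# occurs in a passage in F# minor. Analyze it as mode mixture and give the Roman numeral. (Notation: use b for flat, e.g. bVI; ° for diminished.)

I

F# is scale degree 1 in F# minor. F#–A#–C# is a major chord — the form found in F# major, not the diatonic i (F#m). Borrowed into F# minor it is written I.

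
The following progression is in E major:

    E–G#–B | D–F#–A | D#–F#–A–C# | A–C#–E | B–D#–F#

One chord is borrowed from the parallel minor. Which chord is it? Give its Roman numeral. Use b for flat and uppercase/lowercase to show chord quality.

The diatonic triads in E major are E, F#m, G#m, A, B, C#m, D#dim. E–G#–B = E, D#–F#–A–C# = D#m7b5, A–C#–E = A and B–D#–F# = B all belong to that set. But D–F#–A is foreign: the diatonic vii° on degree 7 is D#dim, whereas D comes from E minor. It is labeled bVII.

bVII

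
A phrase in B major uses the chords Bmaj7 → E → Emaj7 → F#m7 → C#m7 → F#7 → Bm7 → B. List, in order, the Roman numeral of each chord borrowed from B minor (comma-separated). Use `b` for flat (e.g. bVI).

B major has the diatonic set B, C#m, D#m, E, F#, G#m, A#dim. Of the given chords, Bmaj7, E, Emaj7, C#m7, F#7 and B are diatonic. F#m7 (F#–A–C#–E) doesn't fit — on degree 5 B major would have F# (V). F#m7 is the degree-5 chord of B minor, so it is the borrowed v7. Bm7 (B–D–F#–A) doesn't fit — on degree 1 B major would have B (I). Bm7 is the degree-1 chord of B minor, so it is the borrowed i7.

v7, i7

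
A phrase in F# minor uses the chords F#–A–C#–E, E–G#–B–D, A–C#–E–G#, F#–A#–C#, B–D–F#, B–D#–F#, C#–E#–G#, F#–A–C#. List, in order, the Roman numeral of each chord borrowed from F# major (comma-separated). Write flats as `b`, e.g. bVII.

I, IV

F# minor has the diatonic set F#m, G#dim, A, Bm, C#, D, E (with V from harmonic minor). F#–A–C#–E = F#m7, E–G#–B–D = E7, A–C#–E–G# = Amaj7, B–D–F# = Bm, C#–E#–G# = C# and F#–A–C# = F#m all belong to that set. But F#–A#–C# is foreign: the diatonic i on degree 1 is F#m, whereas F# comes from F# major. It is labeled I. B–D#–F# doesn't fit — on degree 4 F# minor would have Bm (iv). B is the degree-4 chord of F# major, so it is the borrowed IV.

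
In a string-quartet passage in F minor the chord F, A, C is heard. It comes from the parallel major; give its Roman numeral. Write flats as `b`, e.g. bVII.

I

The root F is the diatonic 1st degree of F minor; the borrowing shows in the chord quality. F–A–C is a major chord — the form found in F major, not the diatonic i (Fm). Borrowed into F minor it is written I.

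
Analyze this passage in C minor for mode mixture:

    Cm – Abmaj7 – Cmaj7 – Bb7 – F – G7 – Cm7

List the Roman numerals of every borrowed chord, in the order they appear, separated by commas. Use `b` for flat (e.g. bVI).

The diatonic triads in C minor (with V from harmonic minor) are Cm, Ddim, Eb, Fm, G, Ab, Bb. Of the given chords, Cm, Abmaj7, Bb7, G7 and Cm7 are diatonic. Cmaj7 (C–E–G–B) doesn't fit — on degree 1 C minor would have Cm (i). Cmaj7 is the degree-1 chord of C major, so it is the borrowed Imaj7. But F (F–A–C) is foreign: the diatonic iv on degree 4 is Fm, whereas F comes from C major. It is labeled IV.

Imaj7, IV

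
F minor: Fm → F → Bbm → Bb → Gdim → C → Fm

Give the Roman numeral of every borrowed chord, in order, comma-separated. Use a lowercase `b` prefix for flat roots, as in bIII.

I, IV

In F minor (with V from harmonic minor) the diatonic chords are Fm, Gdim, Ab, Bbm, C, Db, Eb. Fm, Bbm, Gdim and C are all diatonic. But F (F–A–C) is foreign: the diatonic i on degree 1 is Fm, whereas F comes from F major. It is labeled I. Bb (Bb–D–F) doesn't fit — on degree 4 F minor would have Bbm (iv). Bb is the degree-4 chord of F major, so it is the borrowed IV.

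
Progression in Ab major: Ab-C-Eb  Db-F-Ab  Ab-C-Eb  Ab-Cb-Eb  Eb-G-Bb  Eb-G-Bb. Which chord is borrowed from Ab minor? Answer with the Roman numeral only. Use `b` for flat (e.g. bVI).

i

Ab major has the diatonic set Ab, Bbm, Cm, Db, Eb, Fm, Gdim. Of the given chords, Ab–C–Eb = Ab, Db–F–Ab = Db and Eb–G–Bb = Eb are diatonic. But Ab–Cb–Eb is foreign: the diatonic I on degree 1 is Ab, whereas Abm comes from Ab minor. It is labeled i.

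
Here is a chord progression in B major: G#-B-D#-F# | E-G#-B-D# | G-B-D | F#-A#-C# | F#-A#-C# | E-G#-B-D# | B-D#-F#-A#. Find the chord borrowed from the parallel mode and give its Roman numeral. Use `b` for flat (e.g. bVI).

B major has the diatonic set B, C#m, D#m, E, F#, G#m, A#dim. G#–B–D#–F# = G#m7, E–G#–B–D# = Emaj7, F#–A#–C# = F# and B–D#–F#–A# = Bmaj7 all belong to that set. G–B–D is not: scale degree 6 in B major carries G#m (vi). In B minor the chord on that degree is G, so here it functions as bVI, borrowed from the parallel minor.

bVI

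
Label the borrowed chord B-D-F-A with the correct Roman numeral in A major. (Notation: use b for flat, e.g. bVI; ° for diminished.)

iiø7

B is scale degree 2 in A major. The diatonic chord on degree 2 would be Bm (ii), but B–D–F–A is the half-diminished-seventh chord from A minor. As a borrowed chord it is labeled iiø7.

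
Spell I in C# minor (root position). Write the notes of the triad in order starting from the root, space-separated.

The root, C#, is scale degree 1 — the same note in C# minor and C# major; only the chord quality changes. Building the major chord from the parallel major on C#: C#–E#–G#.

C# E# G#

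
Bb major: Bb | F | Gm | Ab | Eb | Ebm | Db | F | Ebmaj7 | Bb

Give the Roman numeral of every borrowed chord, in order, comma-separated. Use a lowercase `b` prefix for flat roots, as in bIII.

bVII, iv, bIII

The diatonic triads in Bb major are Bb, Cm, Dm, Eb, F, Gm, Adim. Bb, F, Gm, Eb and Ebmaj7 all belong to that set. Ab (Ab–C–Eb) is not: scale degree 7 in Bb major carries Adim (vii°). In Bb minor the chord on that degree is Ab, so here it functions as bVII, borrowed from the parallel minor. Ebm (Eb–Gb–Bb) is not: scale degree 4 in Bb major carries Eb (IV). In Bb minor the chord on that degree is Ebm, so here it functions as iv, borrowed from the parallel minor. Db (Db–F–Ab) is not: scale degree 3 in Bb major carries Dm (iii). In Bb minor the chord on that degree is Db, so here it functions as bIII, borrowed from the parallel minor.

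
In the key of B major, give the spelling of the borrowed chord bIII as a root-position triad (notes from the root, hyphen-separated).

The root of bIII is the lowered 3rd degree: D# becomes D. In B minor the chord on D is D–F#–A.

D-F#-A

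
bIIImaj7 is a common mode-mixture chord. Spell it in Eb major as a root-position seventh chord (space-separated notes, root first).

Scale degree 3 in Eb major is G. bIIImaj7 uses the lowered form, Gb, taken from Eb minor. In Eb minor the chord on Gb is Gb–Bb–Db–F.

Gb Bb Db F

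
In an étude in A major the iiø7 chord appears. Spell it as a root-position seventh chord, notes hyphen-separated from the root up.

B-D-F-A

iiø7 is built on scale degree 2, which is B in both A major and its parallel. In A minor the chord on B is B–D–F–A.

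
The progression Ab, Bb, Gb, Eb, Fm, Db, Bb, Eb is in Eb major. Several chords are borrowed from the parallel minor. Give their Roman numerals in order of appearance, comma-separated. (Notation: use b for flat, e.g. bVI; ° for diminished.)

In Eb major the diatonic chords are Eb, Fm, Gm, Ab, Bb, Cm, Ddim. Ab, Bb, Eb and Fm are all diatonic. Gb (Gb–Bb–Db) doesn't fit — on degree 3 Eb major would have Gm (iii). Gb is the degree-3 chord of Eb minor, so it is the borrowed bIII. But Db (Db–F–Ab) is foreign: the diatonic vii° on degree 7 is Ddim, whereas Db comes from Eb minor. It is labeled bVII.

bIII, bVII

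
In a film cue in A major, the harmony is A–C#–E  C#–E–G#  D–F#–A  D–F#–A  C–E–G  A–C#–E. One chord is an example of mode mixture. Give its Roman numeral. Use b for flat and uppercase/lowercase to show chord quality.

A major has the diatonic set A, Bm, C#m, D, E, F#m, G#dim. Of the given chords, A–C#–E = A, C#–E–G# = C#m and D–F#–A = D are diatonic. But C–E–G is foreign: the diatonic iii on degree 3 is C#m, whereas C comes from A minor. It is labeled bIII.

bIII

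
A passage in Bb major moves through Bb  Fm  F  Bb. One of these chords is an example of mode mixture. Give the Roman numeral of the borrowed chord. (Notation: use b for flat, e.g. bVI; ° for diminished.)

The diatonic triads in Bb major are Bb, Cm, Dm, Eb, F, Gm, Adim. Bb and F both belong to that set. Fm (F–Ab–C) doesn't fit — on degree 5 Bb major would have F (V). Fm is the degree-5 chord of Bb minor, so it is the borrowed v.

v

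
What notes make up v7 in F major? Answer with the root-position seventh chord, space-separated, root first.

The root, C, is scale degree 5 — the same note in F major and F minor; only the chord quality changes. Building the minor-seventh chord from the parallel minor on C: C–Eb–G–Bb.

C Eb G Bb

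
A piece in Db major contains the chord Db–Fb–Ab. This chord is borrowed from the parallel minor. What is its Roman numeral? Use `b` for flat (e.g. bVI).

i

Db is scale degree 1 in Db major. Db–Fb–Ab is a minor chord — the form found in Db minor, not the diatonic I (Db). Borrowed into Db major it is written i.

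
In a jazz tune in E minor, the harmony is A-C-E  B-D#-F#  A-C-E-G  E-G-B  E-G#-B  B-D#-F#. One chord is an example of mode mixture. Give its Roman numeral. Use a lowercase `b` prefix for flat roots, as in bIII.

I

The diatonic triads in E minor (with V from harmonic minor) are Em, F#dim, G, Am, B, C, D. Of the given chords, A–C–E = Am, B–D#–F# = B, A–C–E–G = Am7 and E–G–B = Em are diatonic. But E–G#–B is foreign: the diatonic i on degree 1 is Em, whereas E comes from E major. It is labeled I.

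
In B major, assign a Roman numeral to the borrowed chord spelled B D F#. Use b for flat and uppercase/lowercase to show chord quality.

B is scale degree 1 in B major. Diatonically B major has B (I) on that degree; B–D–F# is instead the minor chord native to B minor, so it takes the label i.

i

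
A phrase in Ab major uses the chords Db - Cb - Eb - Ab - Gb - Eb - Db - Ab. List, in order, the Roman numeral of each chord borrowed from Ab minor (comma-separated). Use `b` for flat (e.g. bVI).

bIII, bVII

In Ab major the diatonic chords are Ab, Bbm, Cm, Db, Eb, Fm, Gdim. Db, Eb and Ab all belong to that set. Cb (Cb–Eb–Gb) is not: scale degree 3 in Ab major carries Cm (iii). In Ab minor the chord on that degree is Cb, so here it functions as bIII, borrowed from the parallel minor. Gb (Gb–Bb–Db) is not: scale degree 7 in Ab major carries Gdim (vii°). In Ab minor the chord on that degree is Gb, so here it functions as bVII, borrowed from the parallel minor.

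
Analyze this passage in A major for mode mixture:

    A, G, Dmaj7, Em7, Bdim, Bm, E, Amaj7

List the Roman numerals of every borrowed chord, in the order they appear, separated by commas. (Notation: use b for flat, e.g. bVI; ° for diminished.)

A major has the diatonic set A, Bm, C#m, D, E, F#m, G#dim. A, Dmaj7, Bm, E and Amaj7 all belong to that set. G (G–B–D) doesn't fit — on degree 7 A major would have G#dim (vii°). G is the degree-7 chord of A minor, so it is the borrowed bVII. Em7 (E–G–B–D) is not: scale degree 5 in A major carries E (V). In A minor the chord on that degree is Em7, so here it functions as v7, borrowed from the parallel minor. Bdim (B–D–F) doesn't fit — on degree 2 A major would have Bm (ii). Bdim is the degree-2 chord of A minor, so it is the borrowed ii°.

bVII, v7, ii°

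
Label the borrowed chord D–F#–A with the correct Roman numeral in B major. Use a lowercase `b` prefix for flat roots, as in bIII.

In B major scale degree 3 is D#; D is its lowered form, from B minor. D–F#–A is a major chord — the form found in B minor, not the diatonic iii (D#m). Borrowed into B major it is written bIII.

bIII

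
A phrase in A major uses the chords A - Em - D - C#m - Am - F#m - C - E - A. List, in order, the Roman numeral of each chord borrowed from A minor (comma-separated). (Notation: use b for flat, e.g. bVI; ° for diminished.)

v, i, bIII

The diatonic triads in A major are A, Bm, C#m, D, E, F#m, G#dim. A, D, C#m, F#m and E are all diatonic. Em (E–G–B) is not: scale degree 5 in A major carries E (V). In A minor the chord on that degree is Em, so here it functions as v, borrowed from the parallel minor. Am (A–C–E) doesn't fit — on degree 1 A major would have A (I). Am is the degree-1 chord of A minor, so it is the borrowed i. C (C–E–G) doesn't fit — on degree 3 A major would have C#m (iii). C is the degree-3 chord of A minor, so it is the borrowed bIII.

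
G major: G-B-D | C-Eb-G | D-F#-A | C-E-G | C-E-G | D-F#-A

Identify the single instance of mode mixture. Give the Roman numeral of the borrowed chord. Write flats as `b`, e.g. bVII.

In G major the diatonic chords are G, Am, Bm, C, D, Em, F#dim. G–B–D = G, D–F#–A = D and C–E–G = C all belong to that set. C–Eb–G doesn't fit — on degree 4 G major would have C (IV). Cm is the degree-4 chord of G minor, so it is the borrowed iv.

iv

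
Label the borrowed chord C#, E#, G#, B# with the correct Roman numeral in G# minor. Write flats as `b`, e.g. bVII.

The root C# is the diatonic 4th degree of G# minor; the borrowing shows in the chord quality. Diatonically G# minor has C#m (iv) on that degree; C#–E#–G#–B# is instead the major-seventh chord native to G# major, so it takes the label IVmaj7.

IVmaj7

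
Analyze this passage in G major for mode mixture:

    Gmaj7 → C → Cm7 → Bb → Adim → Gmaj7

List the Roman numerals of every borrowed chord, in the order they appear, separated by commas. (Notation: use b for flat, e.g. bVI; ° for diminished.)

iv7, bIII, ii°

The diatonic triads in G major are G, Am, Bm, C, D, Em, F#dim. Gmaj7 and C both belong to that set. But Cm7 (C–Eb–G–Bb) is foreign: the diatonic IV on degree 4 is C, whereas Cm7 comes from G minor. It is labeled iv7. Bb (Bb–D–F) doesn't fit — on degree 3 G major would have Bm (iii). Bb is the degree-3 chord of G minor, so it is the borrowed bIII. Adim (A–C–Eb) is not: scale degree 2 in G major carries Am (ii). In G minor the chord on that degree is Adim, so here it functions as ii°, borrowed from the parallel minor.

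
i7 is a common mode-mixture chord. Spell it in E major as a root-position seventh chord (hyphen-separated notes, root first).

E-G-B-D

The root, E, is scale degree 1 — the same note in E major and E minor; only the chord quality changes. In E minor the chord on E is E–G–B–D.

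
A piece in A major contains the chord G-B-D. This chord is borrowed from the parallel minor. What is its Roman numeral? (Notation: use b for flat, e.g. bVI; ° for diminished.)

In A major scale degree 7 is G#; G is its lowered form, from A minor. The diatonic chord on degree 7 would be G#dim (vii°), but G–B–D is the major chord from A minor. As a borrowed chord it is labeled bVII.

bVII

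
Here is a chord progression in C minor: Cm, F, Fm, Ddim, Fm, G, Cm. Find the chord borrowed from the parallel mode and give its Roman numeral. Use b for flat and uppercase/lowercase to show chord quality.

IV

The diatonic triads in C minor (with V from harmonic minor) are Cm, Ddim, Eb, Fm, G, Ab, Bb. Of the given chords, Cm, Fm, Ddim and G are diatonic. F (F–A–C) doesn't fit — on degree 4 C minor would have Fm (iv). F is the degree-4 chord of C major, so it is the borrowed IV.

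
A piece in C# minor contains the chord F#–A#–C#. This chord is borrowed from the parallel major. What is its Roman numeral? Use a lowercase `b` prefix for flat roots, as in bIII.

F# is scale degree 4 in C# minor. F#–A#–C# is a major chord — the form found in C# major, not the diatonic iv (F#m). Borrowed into C# minor it is written IV.

IV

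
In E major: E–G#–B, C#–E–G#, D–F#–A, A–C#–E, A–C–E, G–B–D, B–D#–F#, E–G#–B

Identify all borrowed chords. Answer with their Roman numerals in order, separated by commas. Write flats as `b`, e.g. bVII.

In E major the diatonic chords are E, F#m, G#m, A, B, C#m, D#dim. E–G#–B = E, C#–E–G# = C#m, A–C#–E = A and B–D#–F# = B are all diatonic. But D–F#–A is foreign: the diatonic vii° on degree 7 is D#dim, whereas D comes from E minor. It is labeled bVII. A–C–E is not: scale degree 4 in E major carries A (IV). In E minor the chord on that degree is Am, so here it functions as iv, borrowed from the parallel minor. G–B–D is not: scale degree 3 in E major carries G#m (iii). In E minor the chord on that degree is G, so here it functions as bIII, borrowed from the parallel minor.

bVII, iv, bIII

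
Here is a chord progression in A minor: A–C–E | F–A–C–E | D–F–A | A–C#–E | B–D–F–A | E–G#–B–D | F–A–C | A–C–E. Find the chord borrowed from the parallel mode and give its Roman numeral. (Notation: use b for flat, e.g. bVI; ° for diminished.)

I

In A minor (with V from harmonic minor) the diatonic chords are Am, Bdim, C, Dm, E, F, G. A–C–E = Am, F–A–C–E = Fmaj7, D–F–A = Dm, B–D–F–A = Bm7b5, E–G#–B–D = E7 and F–A–C = F are all diatonic. A–C#–E is not: scale degree 1 in A minor carries Am (i). In A major the chord on that degree is A, so here it functions as I, borrowed from the parallel major.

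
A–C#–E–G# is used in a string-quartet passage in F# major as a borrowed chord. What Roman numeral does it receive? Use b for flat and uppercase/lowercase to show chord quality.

In F# major scale degree 3 is A#; A is its lowered form, from F# minor. A–C#–E–G# is a major-seventh chord — the form found in F# minor, not the diatonic iii (A#m). Borrowed into F# major it is written bIIImaj7.

bIIImaj7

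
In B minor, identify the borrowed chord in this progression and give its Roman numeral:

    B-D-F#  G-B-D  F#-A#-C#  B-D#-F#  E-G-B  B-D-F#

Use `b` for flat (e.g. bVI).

The diatonic triads in B minor (with V from harmonic minor) are Bm, C#dim, D, Em, F#, G, A. B–D–F# = Bm, G–B–D = G, F#–A#–C# = F# and E–G–B = Em are all diatonic. B–D#–F# doesn't fit — on degree 1 B minor would have Bm (i). B is the degree-1 chord of B major, so it is the borrowed I.

I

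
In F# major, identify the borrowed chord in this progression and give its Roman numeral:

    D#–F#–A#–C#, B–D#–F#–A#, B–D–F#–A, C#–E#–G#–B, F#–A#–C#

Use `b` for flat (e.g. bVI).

The diatonic triads in F# major are F#, G#m, A#m, B, C#, D#m, E#dim. Of the given chords, D#–F#–A#–C# = D#m7, B–D#–F#–A# = Bmaj7, C#–E#–G#–B = C#7 and F#–A#–C# = F# are diatonic. B–D–F#–A doesn't fit — on degree 4 F# major would have B (IV). Bm7 is the degree-4 chord of F# minor, so it is the borrowed iv7.

iv7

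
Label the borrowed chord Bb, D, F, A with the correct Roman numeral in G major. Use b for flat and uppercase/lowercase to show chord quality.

The root Bb is the lowered 3rd scale degree — diatonically G major has B there. Diatonically G major has Bm (iii) on that degree; Bb–D–F–A is instead the major-seventh chord native to G minor, so it takes the label bIIImaj7.

bIIImaj7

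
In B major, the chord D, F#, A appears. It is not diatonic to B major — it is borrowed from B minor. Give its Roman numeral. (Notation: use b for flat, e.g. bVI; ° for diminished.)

D is the lowered form of scale degree 3 in B major (the diatonic degree 3 is D#). Diatonically B major has D#m (iii) on that degree; D–F#–A is instead the major chord native to B minor, so it takes the label bIII.

bIII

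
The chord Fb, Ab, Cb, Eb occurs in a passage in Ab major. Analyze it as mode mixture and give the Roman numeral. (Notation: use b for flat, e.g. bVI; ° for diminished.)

bVImaj7

Fb is the lowered form of scale degree 6 in Ab major (the diatonic degree 6 is F). The diatonic chord on degree 6 would be Fm (vi), but Fb–Ab–Cb–Eb is the major-seventh chord from Ab minor. As a borrowed chord it is labeled bVImaj7.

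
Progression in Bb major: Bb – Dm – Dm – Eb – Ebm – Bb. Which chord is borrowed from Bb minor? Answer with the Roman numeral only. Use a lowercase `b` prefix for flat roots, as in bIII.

The diatonic triads in Bb major are Bb, Cm, Dm, Eb, F, Gm, Adim. Bb, Dm and Eb all belong to that set. Ebm (Eb–Gb–Bb) is not: scale degree 4 in Bb major carries Eb (IV). In Bb minor the chord on that degree is Ebm, so here it functions as iv, borrowed from the parallel minor.

iv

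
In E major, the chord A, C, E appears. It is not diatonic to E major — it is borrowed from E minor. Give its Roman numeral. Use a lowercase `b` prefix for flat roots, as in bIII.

The root A is the diatonic 4th degree of E major; the borrowing shows in the chord quality. The diatonic chord on degree 4 would be A (IV), but A–C–E is the minor chord from E minor. As a borrowed chord it is labeled iv.

iv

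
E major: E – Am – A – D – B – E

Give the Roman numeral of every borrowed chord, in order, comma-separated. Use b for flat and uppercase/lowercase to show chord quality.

iv, bVII

In E major the diatonic chords are E, F#m, G#m, A, B, C#m, D#dim. E, A and B are all diatonic. Am (A–C–E) doesn't fit — on degree 4 E major would have A (IV). Am is the degree-4 chord of E minor, so it is the borrowed iv. But D (D–F#–A) is foreign: the diatonic vii° on degree 7 is D#dim, whereas D comes from E minor. It is labeled bVII.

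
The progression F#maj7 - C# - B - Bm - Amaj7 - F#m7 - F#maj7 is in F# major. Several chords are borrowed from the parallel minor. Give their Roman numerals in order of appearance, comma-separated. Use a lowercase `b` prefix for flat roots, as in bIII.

iv, bIIImaj7, i7

In F# major the diatonic chords are F#, G#m, A#m, B, C#, D#m, E#dim. F#maj7, C# and B all belong to that set. But Bm (B–D–F#) is foreign: the diatonic IV on degree 4 is B, whereas Bm comes from F# minor. It is labeled iv. Amaj7 (A–C#–E–G#) is not: scale degree 3 in F# major carries A#m (iii). In F# minor the chord on that degree is Amaj7, so here it functions as bIIImaj7, borrowed from the parallel minor. F#m7 (F#–A–C#–E) is not: scale degree 1 in F# major carries F# (I). In F# minor the chord on that degree is F#m7, so here it functions as i7, borrowed from the parallel minor.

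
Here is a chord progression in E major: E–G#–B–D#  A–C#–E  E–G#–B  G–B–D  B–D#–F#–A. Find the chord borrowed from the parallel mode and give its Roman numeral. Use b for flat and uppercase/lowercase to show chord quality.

The diatonic triads in E major are E, F#m, G#m, A, B, C#m, D#dim. Of the given chords, E–G#–B–D# = Emaj7, A–C#–E = A, E–G#–B = E and B–D#–F#–A = B7 are diatonic. G–B–D is not: scale degree 3 in E major carries G#m (iii). In E minor the chord on that degree is G, so here it functions as bIII, borrowed from the parallel minor.

bIII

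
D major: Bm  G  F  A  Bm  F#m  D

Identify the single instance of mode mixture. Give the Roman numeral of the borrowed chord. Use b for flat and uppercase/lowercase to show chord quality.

bIII

The diatonic triads in D major are D, Em, F#m, G, A, Bm, C#dim. Of the given chords, Bm, G, A, F#m and D are diatonic. F (F–A–C) is not: scale degree 3 in D major carries F#m (iii). In D minor the chord on that degree is F, so here it functions as bIII, borrowed from the parallel minor.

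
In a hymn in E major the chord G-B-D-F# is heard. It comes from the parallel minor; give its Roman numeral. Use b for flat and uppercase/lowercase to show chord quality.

bIIImaj7

In E major scale degree 3 is G#; G is its lowered form, from E minor. G–B–D–F# is a major-seventh chord — the form found in E minor, not the diatonic iii (G#m). Borrowed into E major it is written bIIImaj7.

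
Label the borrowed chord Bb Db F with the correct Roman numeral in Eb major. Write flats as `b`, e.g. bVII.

Bb is scale degree 5 in Eb major. Bb–Db–F is a minor chord — the form found in Eb minor, not the diatonic V (Bb). Borrowed into Eb major it is written v.

v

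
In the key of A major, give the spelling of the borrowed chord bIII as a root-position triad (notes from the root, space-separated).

C E G

Scale degree 3 in A major is C#. bIII uses the lowered form, C, taken from A minor. Building the major chord from the parallel minor on C: C–E–G.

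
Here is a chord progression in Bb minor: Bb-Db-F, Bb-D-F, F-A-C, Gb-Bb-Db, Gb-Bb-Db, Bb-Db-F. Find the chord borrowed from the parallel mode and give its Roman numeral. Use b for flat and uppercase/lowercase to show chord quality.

Bb minor has the diatonic set Bbm, Cdim, Db, Ebm, F, Gb, Ab (with V from harmonic minor). Bb–Db–F = Bbm, F–A–C = F and Gb–Bb–Db = Gb are all diatonic. Bb–D–F is not: scale degree 1 in Bb minor carries Bbm (i). In Bb major the chord on that degree is Bb, so here it functions as I, borrowed from the parallel major.

I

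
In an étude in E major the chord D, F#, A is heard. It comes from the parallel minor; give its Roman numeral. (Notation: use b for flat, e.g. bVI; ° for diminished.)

In E major scale degree 7 is D#; D is its lowered form, from E minor. Diatonically E major has D#dim (vii°) on that degree; D–F#–A is instead the major chord native to E minor, so it takes the label bVII.

bVII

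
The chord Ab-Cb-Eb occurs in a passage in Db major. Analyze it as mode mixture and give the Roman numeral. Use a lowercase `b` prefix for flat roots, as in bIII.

The root Ab is the diatonic 5th degree of Db major; the borrowing shows in the chord quality. Diatonically Db major has Ab (V) on that degree; Ab–Cb–Eb is instead the minor chord native to Db minor, so it takes the label v.

v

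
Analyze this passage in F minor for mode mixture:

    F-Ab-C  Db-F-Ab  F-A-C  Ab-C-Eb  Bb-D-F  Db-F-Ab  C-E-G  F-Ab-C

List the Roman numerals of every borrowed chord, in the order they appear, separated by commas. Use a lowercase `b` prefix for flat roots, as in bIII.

The diatonic triads in F minor (with V from harmonic minor) are Fm, Gdim, Ab, Bbm, C, Db, Eb. Of the given chords, F–Ab–C = Fm, Db–F–Ab = Db, Ab–C–Eb = Ab and C–E–G = C are diatonic. But F–A–C is foreign: the diatonic i on degree 1 is Fm, whereas F comes from F major. It is labeled I. But Bb–D–F is foreign: the diatonic iv on degree 4 is Bbm, whereas Bb comes from F major. It is labeled IV.

I, IV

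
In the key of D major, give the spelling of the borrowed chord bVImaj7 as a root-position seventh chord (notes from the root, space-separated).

The root of bVImaj7 is the lowered 6th degree: B becomes Bb. Stacking thirds in D minor on Bb gives Bb–D–F–A.

Bb D F A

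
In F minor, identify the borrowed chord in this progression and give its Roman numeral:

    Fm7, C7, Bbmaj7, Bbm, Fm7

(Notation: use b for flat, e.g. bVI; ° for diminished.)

The diatonic triads in F minor (with V from harmonic minor) are Fm, Gdim, Ab, Bbm, C, Db, Eb. Fm7, C7 and Bbm are all diatonic. But Bbmaj7 (Bb–D–F–A) is foreign: the diatonic iv on degree 4 is Bbm, whereas Bbmaj7 comes from F major. It is labeled IVmaj7.

IVmaj7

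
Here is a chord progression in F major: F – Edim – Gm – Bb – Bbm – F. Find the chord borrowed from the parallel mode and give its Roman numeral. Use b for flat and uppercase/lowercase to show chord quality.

iv

F major has the diatonic set F, Gm, Am, Bb, C, Dm, Edim. F, Edim, Gm and Bb are all diatonic. Bbm (Bb–Db–F) doesn't fit — on degree 4 F major would have Bb (IV). Bbm is the degree-4 chord of F minor, so it is the borrowed iv.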